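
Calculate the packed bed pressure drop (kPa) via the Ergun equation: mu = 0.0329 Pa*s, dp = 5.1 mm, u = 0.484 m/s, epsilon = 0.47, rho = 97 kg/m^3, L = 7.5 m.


dp = 5.1 mm = 0.0051 m
Viscous term = 150*0.0329*0.484*(1-0.47)^2 / (0.0051^2*0.47^3) = 248456
Inertial term = 1.75*97*0.484^2*(1-0.47) / (0.0051*0.47^3) = 39802.7
dP/L = 248456 + 39802.7 = 288259 Pa/m
dP = 288259 * 7.5 / 1000 = 2162 kPa

2162 kPa


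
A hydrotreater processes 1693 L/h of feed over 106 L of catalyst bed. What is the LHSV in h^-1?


LHSV = volumetric feed rate / catalyst volume
= 1693 L/h / 106 L
= 15.97 h^-1

15.97 h^-1


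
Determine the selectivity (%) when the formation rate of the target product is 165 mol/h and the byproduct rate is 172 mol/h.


Selectivity = desired / (desired + undesired) * 100
Total products = 165 + 172 = 337 mol/h
S = 165 / 337 * 100
= 0.4896 * 100
= 48.96 %

48.96 %


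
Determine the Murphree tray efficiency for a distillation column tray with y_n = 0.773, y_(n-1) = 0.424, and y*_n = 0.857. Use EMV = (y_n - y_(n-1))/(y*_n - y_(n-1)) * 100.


Murphree vapor efficiency: EMV = (y_n - y_(n-1)) / (y*_n - y_(n-1)) * 100
EMV = (0.773 - 0.424) / (0.857 - 0.424) * 100 = 0.349 / 0.433 * 100 = 80.60

80.60 %


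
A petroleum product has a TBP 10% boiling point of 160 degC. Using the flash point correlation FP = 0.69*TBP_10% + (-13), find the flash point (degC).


FP = 0.69 * 160 + (-13) = 97.4

97.4 degC


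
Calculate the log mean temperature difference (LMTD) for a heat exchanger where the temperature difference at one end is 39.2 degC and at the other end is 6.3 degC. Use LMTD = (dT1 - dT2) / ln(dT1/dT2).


LMTD = (dT1 - dT2) / ln(dT1/dT2)
= (39.2 - 6.3) / ln(39.2 / 6.3) = 32.9 / 1.82813 = 18.00

18.00 degC


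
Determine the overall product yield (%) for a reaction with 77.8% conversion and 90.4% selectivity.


Overall yield = conversion (%) * selectivity (%) / 100
Conversion = 77.8%, Selectivity = 90.4%
Y = 77.8 * 90.4 / 100
= 70.3312 %

70.3312 %


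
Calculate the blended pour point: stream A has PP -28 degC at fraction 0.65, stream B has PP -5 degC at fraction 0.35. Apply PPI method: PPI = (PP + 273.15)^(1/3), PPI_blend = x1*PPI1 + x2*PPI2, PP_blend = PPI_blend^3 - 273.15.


PPI_1 = (-28 + 273.15)^(1/3) = 6.258601
PPI_2 = (-5 + 273.15)^(1/3) = 6.448508
PPI_blend = 0.65 * 6.258601 + 0.35 * 6.448508 = 6.325068
PP_blend = 6.325068^3 - 273.15 = 253.0437 - 273.15 = -20.11

-20.11 degC


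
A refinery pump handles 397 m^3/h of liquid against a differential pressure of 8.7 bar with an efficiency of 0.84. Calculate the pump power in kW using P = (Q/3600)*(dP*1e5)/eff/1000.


Q = 397 / 3600 = 0.110278 m^3/s
P = 0.110278 * (8.7 * 1e5) / 0.84 / 1000 = 114.2

114.2 kW


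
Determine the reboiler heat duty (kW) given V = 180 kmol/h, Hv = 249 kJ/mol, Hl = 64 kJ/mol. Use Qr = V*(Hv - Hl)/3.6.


Qr = 180 * (249 - 64) / 3.6 = 180 * 185 / 3.6 = 9250

9250 kW


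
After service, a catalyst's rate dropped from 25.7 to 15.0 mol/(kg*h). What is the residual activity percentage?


Activity (%) = (rate_used / rate_fresh) * 100
rate_used = 15.0, rate_fresh = 25.7
= (15.0 / 25.7) * 100
= 0.5837 * 100 = 58.37

58.37 %


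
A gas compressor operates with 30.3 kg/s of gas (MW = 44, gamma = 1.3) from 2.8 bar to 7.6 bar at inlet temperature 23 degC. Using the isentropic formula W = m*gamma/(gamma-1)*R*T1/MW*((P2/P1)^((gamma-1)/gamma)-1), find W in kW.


Isentropic work: W = m*(gamma/(gamma-1))*(R*T1/MW)*((P2/P1)^((gamma-1)/gamma) - 1)
T1 = 23 + 273.15 = 296.15 K
Pressure ratio = 7.6 / 2.8 = 2.71429
Exponent = (1.3 - 1)/1.3 = 0.230769
(P2/P1)^exp - 1 = 2.71429^0.230769 - 1 = 0.259141
W = 30.3 * 1.3 / 0.3 * 8.314 * 296.15 / 44 * 0.259141 = 1904

1904 kW


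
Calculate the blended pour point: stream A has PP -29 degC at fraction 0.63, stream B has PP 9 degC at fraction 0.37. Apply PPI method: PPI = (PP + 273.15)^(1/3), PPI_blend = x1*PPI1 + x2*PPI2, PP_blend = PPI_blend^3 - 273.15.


PPI_1 = (-29 + 273.15)^(1/3) = 6.25008
PPI_2 = (9 + 273.15)^(1/3) = 6.558835
PPI_blend = 0.63 * 6.25008 + 0.37 * 6.558835 = 6.364319
PP_blend = 6.364319^3 - 273.15 = 257.7839 - 273.15 = -15.37

-15.37 degC


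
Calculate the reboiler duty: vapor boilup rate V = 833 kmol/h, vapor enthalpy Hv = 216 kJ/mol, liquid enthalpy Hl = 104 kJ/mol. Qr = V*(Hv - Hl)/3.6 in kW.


Qr = 833 * (216 - 104) / 3.6 = 833 * 112 / 3.6 = 25920

25920 kW


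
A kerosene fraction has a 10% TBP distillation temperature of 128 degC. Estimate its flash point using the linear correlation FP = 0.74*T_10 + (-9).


FP = 0.74 * 128 + (-9) = 85.72

85.72 degC


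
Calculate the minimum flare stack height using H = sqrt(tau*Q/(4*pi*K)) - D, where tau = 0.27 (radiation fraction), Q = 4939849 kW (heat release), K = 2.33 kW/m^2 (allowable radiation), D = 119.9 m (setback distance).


tau*Q/(4*pi*K) = 0.27 * 4939849 / (4 * pi * 2.33) = 45552.4
sqrt(45552.4) = 213.43
H = 213.43 - 119.9 = 93.53

93.53 m


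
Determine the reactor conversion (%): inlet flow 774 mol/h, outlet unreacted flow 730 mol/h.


X = (F_in - F_out) / F_in * 100
Moles reacted = 774 - 730 = 44
X = 44 / 774 * 100
= 0.05685 * 100
= 5.685 %

5.685 %


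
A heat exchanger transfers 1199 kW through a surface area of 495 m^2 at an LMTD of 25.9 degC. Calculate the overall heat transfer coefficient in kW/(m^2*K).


From Q = U*A*LMTD, U = Q / (A * LMTD)
U = 1199 / (495 * 25.9) = 1199 / 12820.5 = 0.09352

0.09352 kW/(m^2*K)


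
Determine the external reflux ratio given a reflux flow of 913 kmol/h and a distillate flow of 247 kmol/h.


Reflux ratio definition: R = L / D (liquid returned / distillate withdrawn)
L = 913 kmol/h, D = 247 kmol/h
R = 913 / 247 = 3.696

3.696


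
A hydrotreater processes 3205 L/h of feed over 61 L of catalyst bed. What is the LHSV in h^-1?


LHSV = volumetric feed rate / catalyst volume
= 3205 L/h / 61 L
= 52.54 h^-1

52.54 h^-1


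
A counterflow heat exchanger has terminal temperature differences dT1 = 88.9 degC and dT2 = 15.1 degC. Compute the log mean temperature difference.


LMTD = (dT1 - dT2) / ln(dT1/dT2)
= (88.9 - 15.1) / ln(88.9 / 15.1) = 73.8 / 1.77282 = 41.63

41.63 degC


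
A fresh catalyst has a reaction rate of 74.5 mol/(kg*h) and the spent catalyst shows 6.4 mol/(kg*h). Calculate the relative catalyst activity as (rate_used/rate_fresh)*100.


Activity (%) = (rate_used / rate_fresh) * 100
rate_used = 6.4, rate_fresh = 74.5
= (6.4 / 74.5) * 100
= 0.08591 * 100 = 8.591

8.591 %


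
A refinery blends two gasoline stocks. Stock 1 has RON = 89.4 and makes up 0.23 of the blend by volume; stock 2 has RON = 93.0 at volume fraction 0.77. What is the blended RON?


Linear blending: RON_blend = sum(vi * RONi)
Contribution 1: 0.23 * 89.4 = 20.562
Contribution 2: 0.77 * 93.0 = 71.61
RON_blend = 20.562 + 71.61 = 92.172

92.172


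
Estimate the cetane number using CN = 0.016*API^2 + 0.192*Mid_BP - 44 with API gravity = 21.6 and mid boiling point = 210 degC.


CN = 0.016 * 21.6^2 + 0.192 * 210 - 44
CN = 7.46496 + 40.32 - 44 = 3.78496

3.78496


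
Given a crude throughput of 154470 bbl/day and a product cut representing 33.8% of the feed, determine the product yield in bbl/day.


Crude throughput = 154470 bbl/day
Fraction yield = 33.8%
yield = throughput * fraction / 100
yield = 154470 * 33.8 / 100 = 52210.86

52210.86 bbl/day


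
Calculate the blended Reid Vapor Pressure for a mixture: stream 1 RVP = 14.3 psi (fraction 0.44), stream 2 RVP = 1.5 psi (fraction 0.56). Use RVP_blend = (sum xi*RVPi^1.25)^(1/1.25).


Chevron index: RVP_blend = (sum xi*RVPi^1.25)^(1/1.25)
RVP^1.25 terms: 0.44 * 14.3^1.25 + 0.56 * 1.5^1.25 = 13.1651
RVP_blend = 13.1651^(1/1.25) = 7.862

7.862 psi


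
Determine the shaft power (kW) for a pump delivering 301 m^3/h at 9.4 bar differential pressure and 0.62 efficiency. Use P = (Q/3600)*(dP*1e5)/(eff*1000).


Q = 301 / 3600 = 0.0836111 m^3/s
P = 0.0836111 * (9.4 * 1e5) / 0.62 / 1000 = 126.8

126.8 kW


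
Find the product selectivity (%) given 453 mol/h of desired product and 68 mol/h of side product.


Selectivity = desired / (desired + undesired) * 100
Total products = 453 + 68 = 521 mol/h
S = 453 / 521 * 100
= 0.8695 * 100
= 86.95 %

86.95 %


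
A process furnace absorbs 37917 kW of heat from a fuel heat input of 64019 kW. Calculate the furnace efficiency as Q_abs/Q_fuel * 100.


Furnace efficiency = Q_absorbed / Q_fuel * 100
= 37917 / 64019 * 100 = 59.23

59.23 %


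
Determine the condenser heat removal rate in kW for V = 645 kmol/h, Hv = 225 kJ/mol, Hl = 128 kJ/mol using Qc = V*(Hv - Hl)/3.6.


Qc = 645 * (225 - 128) / 3.6 = 645 * 97 / 3.6 = 17380

17380 kW


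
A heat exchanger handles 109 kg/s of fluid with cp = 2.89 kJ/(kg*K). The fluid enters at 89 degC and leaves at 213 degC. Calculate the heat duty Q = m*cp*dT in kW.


Q = m_dot * cp * delta_T
delta_T = 213 - 89 = 124 K
Q = 109 * 2.89 * 124
= 315.01 * 124
= 39061.24 kW

39061.24 kW


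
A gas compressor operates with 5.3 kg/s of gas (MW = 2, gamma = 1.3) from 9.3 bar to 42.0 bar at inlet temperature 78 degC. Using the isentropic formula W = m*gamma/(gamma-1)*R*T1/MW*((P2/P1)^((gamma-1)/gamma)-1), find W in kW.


Isentropic work: W = m*(gamma/(gamma-1))*(R*T1/MW)*((P2/P1)^((gamma-1)/gamma) - 1)
T1 = 78 + 273.15 = 351.15 K
Pressure ratio = 42.0 / 9.3 = 4.51613
Exponent = (1.3 - 1)/1.3 = 0.230769
(P2/P1)^exp - 1 = 4.51613^0.230769 - 1 = 0.416119
W = 5.3 * 1.3 / 0.3 * 8.314 * 351.15 / 2 * 0.416119 = 13950

13950 kW


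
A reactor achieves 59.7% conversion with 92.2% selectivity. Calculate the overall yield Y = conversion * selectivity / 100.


Overall yield = conversion (%) * selectivity (%) / 100
Conversion = 59.7%, Selectivity = 92.2%
Y = 59.7 * 92.2 / 100
= 55.0434 %

55.0434 %


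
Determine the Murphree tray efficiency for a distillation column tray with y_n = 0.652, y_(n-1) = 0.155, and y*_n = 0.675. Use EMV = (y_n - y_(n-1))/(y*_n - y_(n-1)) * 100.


Murphree vapor efficiency: EMV = (y_n - y_(n-1)) / (y*_n - y_(n-1)) * 100
EMV = (0.652 - 0.155) / (0.675 - 0.155) * 100 = 0.497 / 0.52 * 100 = 95.58

95.58 %


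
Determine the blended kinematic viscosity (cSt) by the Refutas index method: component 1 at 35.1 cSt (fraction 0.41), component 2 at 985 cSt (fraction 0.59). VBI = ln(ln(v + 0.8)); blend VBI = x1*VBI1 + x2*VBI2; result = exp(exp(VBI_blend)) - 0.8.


Refutas method: VBN_i = 14.534*ln(ln(visc_i + 0.8)) + 10.975, blended linearly by mass fraction; since VBN is linear in VBI_i = ln(ln(visc_i + 0.8)) and the fractions sum to 1, blend VBI directly: visc = exp(exp(VBI_blend)) - 0.8
VBI_1 = ln(ln(35.1 + 0.8)) = 1.27557
VBI_2 = ln(ln(985 + 0.8)) = 1.93057
VBI_blend = 0.41 * 1.27557 + 0.59 * 1.93057 = 1.66202
visc_blend = exp(exp(1.66202)) - 0.8 = 193.6

193.6 cSt


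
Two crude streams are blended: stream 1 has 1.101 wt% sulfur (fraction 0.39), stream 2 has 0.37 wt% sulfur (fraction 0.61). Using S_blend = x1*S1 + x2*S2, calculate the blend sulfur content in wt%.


Linear sulfur blending: S_blend = x1*S1 + x2*S2
Contribution 1: 0.39 * 1.101 = 0.42939 wt%
Contribution 2: 0.61 * 0.37 = 0.2257 wt%
S_blend = 0.42939 + 0.2257 = 0.65509

0.65509 wt%


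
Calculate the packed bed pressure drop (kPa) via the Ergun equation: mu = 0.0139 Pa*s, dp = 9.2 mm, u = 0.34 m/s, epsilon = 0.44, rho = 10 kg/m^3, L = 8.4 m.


dp = 9.2 mm = 0.0092 m
Viscous term = 150*0.0139*0.34*(1-0.44)^2 / (0.0092^2*0.44^3) = 30833.8
Inertial term = 1.75*10*0.34^2*(1-0.44) / (0.0092*0.44^3) = 1445.57
dP/L = 30833.8 + 1445.57 = 32279.4 Pa/m
dP = 32279.4 * 8.4 / 1000 = 271.1 kPa

271.1 kPa


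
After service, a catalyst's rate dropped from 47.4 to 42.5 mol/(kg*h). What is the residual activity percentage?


Activity (%) = (rate_used / rate_fresh) * 100
rate_used = 42.5, rate_fresh = 47.4
= (42.5 / 47.4) * 100
= 0.8966 * 100 = 89.66

89.66 %


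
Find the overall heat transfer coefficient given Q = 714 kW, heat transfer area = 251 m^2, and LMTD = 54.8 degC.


From Q = U*A*LMTD, U = Q / (A * LMTD)
U = 714 / (251 * 54.8) = 714 / 13754.8 = 0.05191

0.05191 kW/(m^2*K)


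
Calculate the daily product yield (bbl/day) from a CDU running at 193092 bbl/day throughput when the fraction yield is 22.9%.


Crude throughput = 193092 bbl/day
Fraction yield = 22.9%
yield = throughput * fraction / 100
yield = 193092 * 22.9 / 100 = 44218.068

44218.068 bbl/day


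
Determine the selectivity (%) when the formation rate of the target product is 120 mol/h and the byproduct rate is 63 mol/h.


Selectivity = desired / (desired + undesired) * 100
Total products = 120 + 63 = 183 mol/h
S = 120 / 183 * 100
= 0.6557 * 100
= 65.57 %

65.57 %


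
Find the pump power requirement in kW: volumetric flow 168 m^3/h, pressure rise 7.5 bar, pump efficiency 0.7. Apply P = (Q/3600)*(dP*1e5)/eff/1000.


Q = 168 / 3600 = 0.0466667 m^3/s
P = 0.0466667 * (7.5 * 1e5) / 0.7 / 1000 = 50.00

50.00 kW


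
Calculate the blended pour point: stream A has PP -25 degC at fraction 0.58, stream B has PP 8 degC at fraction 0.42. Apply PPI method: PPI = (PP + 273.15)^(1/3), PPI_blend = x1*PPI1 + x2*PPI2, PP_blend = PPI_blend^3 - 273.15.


PPI_1 = (-25 + 273.15)^(1/3) = 6.284028
PPI_2 = (8 + 273.15)^(1/3) = 6.551077
PPI_blend = 0.58 * 6.284028 + 0.42 * 6.551077 = 6.396189
PP_blend = 6.396189^3 - 273.15 = 261.676 - 273.15 = -11.47

-11.47 degC


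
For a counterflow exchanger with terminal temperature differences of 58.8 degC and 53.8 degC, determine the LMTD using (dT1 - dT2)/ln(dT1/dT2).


LMTD = (dT1 - dT2) / ln(dT1/dT2)
= (58.8 - 53.8) / ln(58.8 / 53.8) = 5 / 0.0888684 = 56.26

56.26 degC


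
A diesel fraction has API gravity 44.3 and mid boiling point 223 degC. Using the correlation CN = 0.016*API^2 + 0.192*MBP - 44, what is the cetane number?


CN = 0.016 * 44.3^2 + 0.192 * 223 - 44
CN = 31.39984 + 42.816 - 44 = 30.21584

30.21584


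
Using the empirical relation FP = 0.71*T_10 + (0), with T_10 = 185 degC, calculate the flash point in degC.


FP = 0.71 * 185 + (0) = 131.35

131.35 degC


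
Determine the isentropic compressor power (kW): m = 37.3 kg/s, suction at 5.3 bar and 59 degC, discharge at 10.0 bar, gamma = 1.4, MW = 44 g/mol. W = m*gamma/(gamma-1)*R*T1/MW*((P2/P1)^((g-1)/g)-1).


Isentropic work: W = m*(gamma/(gamma-1))*(R*T1/MW)*((P2/P1)^((gamma-1)/gamma) - 1)
T1 = 59 + 273.15 = 332.15 K
Pressure ratio = 10.0 / 5.3 = 1.88679
Exponent = (1.4 - 1)/1.4 = 0.285714
(P2/P1)^exp - 1 = 1.88679^0.285714 - 1 = 0.198887
W = 37.3 * 1.4 / 0.4 * 8.314 * 332.15 / 44 * 0.198887 = 1630

1630 kW


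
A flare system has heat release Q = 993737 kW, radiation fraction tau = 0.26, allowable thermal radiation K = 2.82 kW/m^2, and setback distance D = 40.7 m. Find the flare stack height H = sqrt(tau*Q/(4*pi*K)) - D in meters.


tau*Q/(4*pi*K) = 0.26 * 993737 / (4 * pi * 2.82) = 7290.98
sqrt(7290.98) = 85.3872
H = 85.3872 - 40.7 = 44.69

44.69 m


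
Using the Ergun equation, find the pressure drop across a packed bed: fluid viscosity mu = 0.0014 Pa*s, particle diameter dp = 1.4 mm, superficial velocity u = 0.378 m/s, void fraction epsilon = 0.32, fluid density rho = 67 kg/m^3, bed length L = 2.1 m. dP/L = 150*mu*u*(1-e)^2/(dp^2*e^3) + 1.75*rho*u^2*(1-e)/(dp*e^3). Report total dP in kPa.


dp = 1.4 mm = 0.0014 m
Viscous term = 150*0.0014*0.378*(1-0.32)^2 / (0.0014^2*0.32^3) = 571509
Inertial term = 1.75*67*0.378^2*(1-0.32) / (0.0014*0.32^3) = 248329
dP/L = 571509 + 248329 = 819838 Pa/m
dP = 819838 * 2.1 / 1000 = 1722 kPa

1722 kPa


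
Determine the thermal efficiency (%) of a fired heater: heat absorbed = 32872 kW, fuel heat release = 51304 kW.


Furnace efficiency = Q_absorbed / Q_fuel * 100
= 32872 / 51304 * 100 = 64.07

64.07 %


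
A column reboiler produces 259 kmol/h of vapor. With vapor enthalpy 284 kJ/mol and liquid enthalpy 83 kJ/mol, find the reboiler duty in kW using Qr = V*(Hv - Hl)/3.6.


Qr = 259 * (284 - 83) / 3.6 = 259 * 201 / 3.6 = 14460

14460 kW


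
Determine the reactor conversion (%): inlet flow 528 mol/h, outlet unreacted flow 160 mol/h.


X = (F_in - F_out) / F_in * 100
Moles reacted = 528 - 160 = 368
X = 368 / 528 * 100
= 0.6970 * 100
= 69.70 %

69.70 %


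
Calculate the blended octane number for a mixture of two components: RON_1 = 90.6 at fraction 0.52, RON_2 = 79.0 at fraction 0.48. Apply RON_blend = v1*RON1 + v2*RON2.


Linear blending: RON_blend = sum(vi * RONi)
Contribution 1: 0.52 * 90.6 = 47.112
Contribution 2: 0.48 * 79.0 = 37.92
RON_blend = 47.112 + 37.92 = 85.032

85.032


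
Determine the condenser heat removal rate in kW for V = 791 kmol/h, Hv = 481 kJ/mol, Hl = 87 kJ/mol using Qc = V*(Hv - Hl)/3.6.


Qc = 791 * (481 - 87) / 3.6 = 791 * 394 / 3.6 = 86570

86570 kW


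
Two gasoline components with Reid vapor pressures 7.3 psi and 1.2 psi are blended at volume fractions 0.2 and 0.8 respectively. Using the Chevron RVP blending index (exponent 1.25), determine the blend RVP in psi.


Chevron index: RVP_blend = (sum xi*RVPi^1.25)^(1/1.25)
RVP^1.25 terms: 0.2 * 7.3^1.25 + 0.8 * 1.2^1.25 = 3.40462
RVP_blend = 3.40462^(1/1.25) = 2.665

2.665 psi


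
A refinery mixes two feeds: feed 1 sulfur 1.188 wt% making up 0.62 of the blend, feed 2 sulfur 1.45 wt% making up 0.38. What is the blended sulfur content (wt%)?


Linear sulfur blending: S_blend = x1*S1 + x2*S2
Contribution 1: 0.62 * 1.188 = 0.73656 wt%
Contribution 2: 0.38 * 1.45 = 0.551 wt%
S_blend = 0.73656 + 0.551 = 1.28756

1.28756 wt%


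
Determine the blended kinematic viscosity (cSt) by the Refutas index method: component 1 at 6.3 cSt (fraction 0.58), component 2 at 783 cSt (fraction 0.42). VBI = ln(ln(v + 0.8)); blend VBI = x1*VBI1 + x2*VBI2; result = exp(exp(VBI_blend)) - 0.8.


Refutas method: VBN_i = 14.534*ln(ln(visc_i + 0.8)) + 10.975, blended linearly by mass fraction; since VBN is linear in VBI_i = ln(ln(visc_i + 0.8)) and the fractions sum to 1, blend VBI directly: visc = exp(exp(VBI_blend)) - 0.8
VBI_1 = ln(ln(6.3 + 0.8)) = 0.672993
VBI_2 = ln(ln(783 + 0.8)) = 1.89674
VBI_blend = 0.58 * 0.672993 + 0.42 * 1.89674 = 1.18697
visc_blend = exp(exp(1.18697)) - 0.8 = 25.70

25.70 cSt


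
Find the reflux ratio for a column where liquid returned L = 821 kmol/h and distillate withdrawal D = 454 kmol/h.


Reflux ratio definition: R = L / D (liquid returned / distillate withdrawn)
L = 821 kmol/h, D = 454 kmol/h
R = 821 / 454 = 1.808

1.808


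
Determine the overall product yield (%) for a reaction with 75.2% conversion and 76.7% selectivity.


Overall yield = conversion (%) * selectivity (%) / 100
Conversion = 75.2%, Selectivity = 76.7%
Y = 75.2 * 76.7 / 100
= 57.6784 %

57.6784 %


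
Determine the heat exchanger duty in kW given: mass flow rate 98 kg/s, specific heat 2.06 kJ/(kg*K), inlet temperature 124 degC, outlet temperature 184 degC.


Q = m_dot * cp * delta_T
delta_T = 184 - 124 = 60 K
Q = 98 * 2.06 * 60
= 201.88 * 60
= 12112.8 kW

12112.8 kW


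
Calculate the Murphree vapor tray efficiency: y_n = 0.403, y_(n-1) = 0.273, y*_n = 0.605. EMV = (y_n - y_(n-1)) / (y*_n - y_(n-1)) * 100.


Murphree vapor efficiency: EMV = (y_n - y_(n-1)) / (y*_n - y_(n-1)) * 100
EMV = (0.403 - 0.273) / (0.605 - 0.273) * 100 = 0.13 / 0.332 * 100 = 39.16

39.16 %


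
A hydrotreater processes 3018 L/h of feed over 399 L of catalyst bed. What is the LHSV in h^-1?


LHSV = volumetric feed rate / catalyst volume
= 3018 L/h / 399 L
= 7.564 h^-1

7.564 h^-1


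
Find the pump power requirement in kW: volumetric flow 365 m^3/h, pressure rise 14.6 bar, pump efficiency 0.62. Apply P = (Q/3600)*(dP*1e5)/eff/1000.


Q = 365 / 3600 = 0.101389 m^3/s
P = 0.101389 * (14.6 * 1e5) / 0.62 / 1000 = 238.8

238.8 kW


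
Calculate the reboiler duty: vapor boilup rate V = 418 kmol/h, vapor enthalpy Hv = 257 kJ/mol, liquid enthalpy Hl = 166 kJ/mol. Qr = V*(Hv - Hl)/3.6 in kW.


Qr = 418 * (257 - 166) / 3.6 = 418 * 91 / 3.6 = 10570

10570 kW


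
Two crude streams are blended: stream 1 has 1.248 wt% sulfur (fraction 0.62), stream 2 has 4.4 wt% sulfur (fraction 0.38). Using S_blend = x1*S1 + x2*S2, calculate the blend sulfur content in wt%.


Linear sulfur blending: S_blend = x1*S1 + x2*S2
Contribution 1: 0.62 * 1.248 = 0.77376 wt%
Contribution 2: 0.38 * 4.4 = 1.672 wt%
S_blend = 0.77376 + 1.672 = 2.44576

2.44576 wt%


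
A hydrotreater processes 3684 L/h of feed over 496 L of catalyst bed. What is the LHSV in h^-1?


LHSV = volumetric feed rate / catalyst volume
= 3684 L/h / 496 L
= 7.427 h^-1

7.427 h^-1


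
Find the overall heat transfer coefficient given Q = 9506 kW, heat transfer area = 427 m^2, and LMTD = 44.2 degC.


From Q = U*A*LMTD, U = Q / (A * LMTD)
U = 9506 / (427 * 44.2) = 9506 / 18873.4 = 0.5037

0.5037 kW/(m^2*K)


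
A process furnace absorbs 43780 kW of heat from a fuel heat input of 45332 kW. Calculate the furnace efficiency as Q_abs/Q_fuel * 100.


Furnace efficiency = Q_absorbed / Q_fuel * 100
= 43780 / 45332 * 100 = 96.58

96.58 %


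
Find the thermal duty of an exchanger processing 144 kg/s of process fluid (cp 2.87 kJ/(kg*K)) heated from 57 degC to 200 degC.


Q = m_dot * cp * delta_T
delta_T = 200 - 57 = 143 K
Q = 144 * 2.87 * 143
= 413.28 * 143
= 59099.04 kW

59099.04 kW


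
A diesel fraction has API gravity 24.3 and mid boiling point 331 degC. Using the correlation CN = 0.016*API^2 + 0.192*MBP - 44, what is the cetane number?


CN = 0.016 * 24.3^2 + 0.192 * 331 - 44
CN = 9.44784 + 63.552 - 44 = 28.99984

28.99984


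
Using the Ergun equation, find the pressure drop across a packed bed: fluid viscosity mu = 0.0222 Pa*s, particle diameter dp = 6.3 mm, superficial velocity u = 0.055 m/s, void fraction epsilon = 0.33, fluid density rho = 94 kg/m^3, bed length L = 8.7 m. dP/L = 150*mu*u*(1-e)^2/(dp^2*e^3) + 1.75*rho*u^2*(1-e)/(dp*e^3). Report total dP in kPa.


dp = 6.3 mm = 0.0063 m
Viscous term = 150*0.0222*0.055*(1-0.33)^2 / (0.0063^2*0.33^3) = 57641.3
Inertial term = 1.75*94*0.055^2*(1-0.33) / (0.0063*0.33^3) = 1472.6
dP/L = 57641.3 + 1472.6 = 59113.9 Pa/m
dP = 59113.9 * 8.7 / 1000 = 514.3 kPa

514.3 kPa


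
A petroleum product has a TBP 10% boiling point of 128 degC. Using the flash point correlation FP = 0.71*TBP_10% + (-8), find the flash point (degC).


FP = 0.71 * 128 + (-8) = 82.88

82.88 degC


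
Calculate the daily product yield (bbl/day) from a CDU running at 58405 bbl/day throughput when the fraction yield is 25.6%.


Crude throughput = 58405 bbl/day
Fraction yield = 25.6%
yield = throughput * fraction / 100
yield = 58405 * 25.6 / 100 = 14951.68

14951.68 bbl/day


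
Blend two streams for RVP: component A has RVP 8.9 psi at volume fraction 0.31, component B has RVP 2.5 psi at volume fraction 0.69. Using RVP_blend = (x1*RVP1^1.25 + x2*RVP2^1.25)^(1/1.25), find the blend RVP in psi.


Chevron index: RVP_blend = (sum xi*RVPi^1.25)^(1/1.25)
RVP^1.25 terms: 0.31 * 8.9^1.25 + 0.69 * 2.5^1.25 = 6.93447
RVP_blend = 6.93447^(1/1.25) = 4.708

4.708 psi


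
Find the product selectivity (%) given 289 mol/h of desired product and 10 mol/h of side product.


Selectivity = desired / (desired + undesired) * 100
Total products = 289 + 10 = 299 mol/h
S = 289 / 299 * 100
= 0.9666 * 100
= 96.66 %

96.66 %


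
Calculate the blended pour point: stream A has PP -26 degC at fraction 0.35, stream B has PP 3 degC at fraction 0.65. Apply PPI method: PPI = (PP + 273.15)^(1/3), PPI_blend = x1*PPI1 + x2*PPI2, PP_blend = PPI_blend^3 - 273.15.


PPI_1 = (-26 + 273.15)^(1/3) = 6.275575
PPI_2 = (3 + 273.15)^(1/3) = 6.512009
PPI_blend = 0.35 * 6.275575 + 0.65 * 6.512009 = 6.429257
PP_blend = 6.429257^3 - 273.15 = 265.7556 - 273.15 = -7.39

-7.39 degC


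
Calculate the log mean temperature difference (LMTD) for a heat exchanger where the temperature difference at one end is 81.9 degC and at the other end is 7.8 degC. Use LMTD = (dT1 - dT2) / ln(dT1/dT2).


LMTD = (dT1 - dT2) / ln(dT1/dT2)
= (81.9 - 7.8) / ln(81.9 / 7.8) = 74.1 / 2.35138 = 31.51

31.51 degC


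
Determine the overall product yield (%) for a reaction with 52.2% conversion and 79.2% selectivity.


Overall yield = conversion (%) * selectivity (%) / 100
Conversion = 52.2%, Selectivity = 79.2%
Y = 52.2 * 79.2 / 100
= 41.3424 %

41.3424 %


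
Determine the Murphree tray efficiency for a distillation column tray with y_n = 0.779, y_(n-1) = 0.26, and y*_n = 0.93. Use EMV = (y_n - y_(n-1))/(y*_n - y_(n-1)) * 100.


Murphree vapor efficiency: EMV = (y_n - y_(n-1)) / (y*_n - y_(n-1)) * 100
EMV = (0.779 - 0.26) / (0.93 - 0.26) * 100 = 0.519 / 0.67 * 100 = 77.46

77.46 %


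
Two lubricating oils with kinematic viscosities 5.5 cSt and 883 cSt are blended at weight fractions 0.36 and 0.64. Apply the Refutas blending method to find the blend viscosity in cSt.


Refutas method: VBN_i = 14.534*ln(ln(visc_i + 0.8)) + 10.975, blended linearly by mass fraction; since VBN is linear in VBI_i = ln(ln(visc_i + 0.8)) and the fractions sum to 1, blend VBI directly: visc = exp(exp(VBI_blend)) - 0.8
VBI_1 = ln(ln(5.5 + 0.8)) = 0.610064
VBI_2 = ln(ln(883 + 0.8)) = 1.9146
VBI_blend = 0.36 * 0.610064 + 0.64 * 1.9146 = 1.44497
visc_blend = exp(exp(1.44497)) - 0.8 = 68.73

68.73 cSt


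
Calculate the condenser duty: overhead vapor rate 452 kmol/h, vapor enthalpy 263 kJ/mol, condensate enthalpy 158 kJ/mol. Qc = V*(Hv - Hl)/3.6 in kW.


Qc = 452 * (263 - 158) / 3.6 = 452 * 105 / 3.6 = 13180

13180 kW


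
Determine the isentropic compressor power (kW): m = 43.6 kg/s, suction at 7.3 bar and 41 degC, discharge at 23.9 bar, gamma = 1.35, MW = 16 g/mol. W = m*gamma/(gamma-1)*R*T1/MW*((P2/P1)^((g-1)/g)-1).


Isentropic work: W = m*(gamma/(gamma-1))*(R*T1/MW)*((P2/P1)^((gamma-1)/gamma) - 1)
T1 = 41 + 273.15 = 314.15 K
Pressure ratio = 23.9 / 7.3 = 3.27397
Exponent = (1.35 - 1)/1.35 = 0.259259
(P2/P1)^exp - 1 = 3.27397^0.259259 - 1 = 0.359996
W = 43.6 * 1.35 / 0.35 * 8.314 * 314.15 / 16 * 0.359996 = 9883

9883 kW


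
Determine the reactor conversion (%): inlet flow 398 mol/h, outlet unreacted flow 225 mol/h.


X = (F_in - F_out) / F_in * 100
Moles reacted = 398 - 225 = 173
X = 173 / 398 * 100
= 0.4347 * 100
= 43.47 %

43.47 %


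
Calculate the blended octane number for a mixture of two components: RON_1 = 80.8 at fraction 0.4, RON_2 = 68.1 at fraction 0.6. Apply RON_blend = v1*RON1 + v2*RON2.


Linear blending: RON_blend = sum(vi * RONi)
Contribution 1: 0.4 * 80.8 = 32.32
Contribution 2: 0.6 * 68.1 = 40.86
RON_blend = 32.32 + 40.86 = 73.18

73.18


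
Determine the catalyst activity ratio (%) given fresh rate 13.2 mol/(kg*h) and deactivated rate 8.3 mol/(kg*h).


Activity (%) = (rate_used / rate_fresh) * 100
rate_used = 8.3, rate_fresh = 13.2
= (8.3 / 13.2) * 100
= 0.6288 * 100 = 62.88

62.88 %


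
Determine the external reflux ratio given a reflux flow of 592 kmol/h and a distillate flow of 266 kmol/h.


Reflux ratio definition: R = L / D (liquid returned / distillate withdrawn)
L = 592 kmol/h, D = 266 kmol/h
R = 592 / 266 = 2.226

2.226


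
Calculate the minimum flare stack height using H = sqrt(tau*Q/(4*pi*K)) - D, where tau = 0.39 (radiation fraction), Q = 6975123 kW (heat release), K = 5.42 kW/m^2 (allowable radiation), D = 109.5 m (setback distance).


tau*Q/(4*pi*K) = 0.39 * 6975123 / (4 * pi * 5.42) = 39939.9
sqrt(39939.9) = 199.85
H = 199.85 - 109.5 = 90.35

90.35 m


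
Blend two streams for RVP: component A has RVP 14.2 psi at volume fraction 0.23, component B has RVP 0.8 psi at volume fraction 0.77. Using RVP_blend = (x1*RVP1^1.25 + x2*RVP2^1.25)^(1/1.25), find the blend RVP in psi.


Chevron index: RVP_blend = (sum xi*RVPi^1.25)^(1/1.25)
RVP^1.25 terms: 0.23 * 14.2^1.25 + 0.77 * 0.8^1.25 = 6.92256
RVP_blend = 6.92256^(1/1.25) = 4.701

4.701 psi


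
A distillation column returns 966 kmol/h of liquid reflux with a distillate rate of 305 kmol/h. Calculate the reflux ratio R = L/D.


Reflux ratio definition: R = L / D (liquid returned / distillate withdrawn)
L = 966 kmol/h, D = 305 kmol/h
R = 966 / 305 = 3.167

3.167


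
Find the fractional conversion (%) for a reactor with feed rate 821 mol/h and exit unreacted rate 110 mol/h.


X = (F_in - F_out) / F_in * 100
Moles reacted = 821 - 110 = 711
X = 711 / 821 * 100
= 0.8660 * 100
= 86.60 %

86.60 %


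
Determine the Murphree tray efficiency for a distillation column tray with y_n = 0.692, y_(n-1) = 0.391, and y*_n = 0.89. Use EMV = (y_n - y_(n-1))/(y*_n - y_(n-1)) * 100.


Murphree vapor efficiency: EMV = (y_n - y_(n-1)) / (y*_n - y_(n-1)) * 100
EMV = (0.692 - 0.391) / (0.89 - 0.391) * 100 = 0.301 / 0.499 * 100 = 60.32

60.32 %


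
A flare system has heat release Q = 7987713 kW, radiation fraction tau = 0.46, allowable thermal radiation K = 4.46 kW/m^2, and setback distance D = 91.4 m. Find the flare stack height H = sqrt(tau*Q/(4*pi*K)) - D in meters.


tau*Q/(4*pi*K) = 0.46 * 7987713 / (4 * pi * 4.46) = 65559.5
sqrt(65559.5) = 256.046
H = 256.046 - 91.4 = 164.6

164.6 m


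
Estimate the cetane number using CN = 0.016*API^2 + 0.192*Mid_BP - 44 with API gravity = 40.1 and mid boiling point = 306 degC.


CN = 0.016 * 40.1^2 + 0.192 * 306 - 44
CN = 25.72816 + 58.752 - 44 = 40.48016

40.48016


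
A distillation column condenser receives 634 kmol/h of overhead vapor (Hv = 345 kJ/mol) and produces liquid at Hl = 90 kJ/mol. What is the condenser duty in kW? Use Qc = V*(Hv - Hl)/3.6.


Qc = 634 * (345 - 90) / 3.6 = 634 * 255 / 3.6 = 44910

44910 kW


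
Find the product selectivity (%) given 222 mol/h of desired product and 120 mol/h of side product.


Selectivity = desired / (desired + undesired) * 100
Total products = 222 + 120 = 342 mol/h
S = 222 / 342 * 100
= 0.6491 * 100
= 64.91 %

64.91 %


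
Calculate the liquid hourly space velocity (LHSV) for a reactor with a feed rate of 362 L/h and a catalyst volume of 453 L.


LHSV = volumetric feed rate / catalyst volume
= 362 L/h / 453 L
= 0.7991 h^-1

0.7991 h^-1


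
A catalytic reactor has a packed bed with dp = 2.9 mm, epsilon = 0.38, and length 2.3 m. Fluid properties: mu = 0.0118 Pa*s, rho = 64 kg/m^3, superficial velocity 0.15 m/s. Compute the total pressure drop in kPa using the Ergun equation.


dp = 2.9 mm = 0.0029 m
Viscous term = 150*0.0118*0.15*(1-0.38)^2 / (0.0029^2*0.38^3) = 221157
Inertial term = 1.75*64*0.15^2*(1-0.38) / (0.0029*0.38^3) = 9818.46
dP/L = 221157 + 9818.46 = 230975 Pa/m
dP = 230975 * 2.3 / 1000 = 531.2 kPa

531.2 kPa


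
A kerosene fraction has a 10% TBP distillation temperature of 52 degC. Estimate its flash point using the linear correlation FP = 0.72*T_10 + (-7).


FP = 0.72 * 52 + (-7) = 30.44

30.44 degC


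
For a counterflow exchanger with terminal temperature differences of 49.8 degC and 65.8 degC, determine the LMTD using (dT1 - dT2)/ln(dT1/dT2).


LMTD = (dT1 - dT2) / ln(dT1/dT2)
= (49.8 - 65.8) / ln(49.8 / 65.8) = -16 / -0.278605 = 57.43

57.43 degC


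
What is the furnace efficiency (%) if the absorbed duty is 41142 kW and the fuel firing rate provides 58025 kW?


Furnace efficiency = Q_absorbed / Q_fuel * 100
= 41142 / 58025 * 100 = 70.90

70.90 %


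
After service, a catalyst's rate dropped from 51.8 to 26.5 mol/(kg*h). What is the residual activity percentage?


Activity (%) = (rate_used / rate_fresh) * 100
rate_used = 26.5, rate_fresh = 51.8
= (26.5 / 51.8) * 100
= 0.5116 * 100 = 51.16

51.16 %


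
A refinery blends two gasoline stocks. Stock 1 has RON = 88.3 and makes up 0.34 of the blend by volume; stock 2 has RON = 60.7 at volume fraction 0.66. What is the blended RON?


Linear blending: RON_blend = sum(vi * RONi)
Contribution 1: 0.34 * 88.3 = 30.022
Contribution 2: 0.66 * 60.7 = 40.062
RON_blend = 30.022 + 40.062 = 70.084

70.084


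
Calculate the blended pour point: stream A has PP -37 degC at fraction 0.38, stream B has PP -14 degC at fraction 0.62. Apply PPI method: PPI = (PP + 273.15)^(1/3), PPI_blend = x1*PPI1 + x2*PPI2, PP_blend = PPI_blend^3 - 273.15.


PPI_1 = (-37 + 273.15)^(1/3) = 6.181056
PPI_2 = (-14 + 273.15)^(1/3) = 6.375541
PPI_blend = 0.38 * 6.181056 + 0.62 * 6.375541 = 6.301637
PP_blend = 6.301637^3 - 273.15 = 250.242 - 273.15 = -22.91

-22.91 degC


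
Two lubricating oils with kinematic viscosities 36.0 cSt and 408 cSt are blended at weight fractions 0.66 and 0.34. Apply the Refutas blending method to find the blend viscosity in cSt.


Refutas method: VBN_i = 14.534*ln(ln(visc_i + 0.8)) + 10.975, blended linearly by mass fraction; since VBN is linear in VBI_i = ln(ln(visc_i + 0.8)) and the fractions sum to 1, blend VBI directly: visc = exp(exp(VBI_blend)) - 0.8
VBI_1 = ln(ln(36.0 + 0.8)) = 1.28246
VBI_2 = ln(ln(408 + 0.8)) = 1.79396
VBI_blend = 0.66 * 1.28246 + 0.34 * 1.79396 = 1.45637
visc_blend = exp(exp(1.45637)) - 0.8 = 72.19

72.19 cSt


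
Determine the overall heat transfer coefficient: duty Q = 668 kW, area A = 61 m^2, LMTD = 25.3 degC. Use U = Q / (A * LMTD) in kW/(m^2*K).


From Q = U*A*LMTD, U = Q / (A * LMTD)
U = 668 / (61 * 25.3) = 668 / 1543.3 = 0.4328

0.4328 kW/(m^2*K)


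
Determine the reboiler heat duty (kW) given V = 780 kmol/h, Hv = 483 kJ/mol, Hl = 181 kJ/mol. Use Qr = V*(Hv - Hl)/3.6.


Qr = 780 * (483 - 181) / 3.6 = 780 * 302 / 3.6 = 65430

65430 kW


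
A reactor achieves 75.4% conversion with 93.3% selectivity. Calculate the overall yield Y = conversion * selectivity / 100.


Overall yield = conversion (%) * selectivity (%) / 100
Conversion = 75.4%, Selectivity = 93.3%
Y = 75.4 * 93.3 / 100
= 70.3482 %

70.3482 %


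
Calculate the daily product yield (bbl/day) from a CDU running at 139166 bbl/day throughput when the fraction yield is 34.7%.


Crude throughput = 139166 bbl/day
Fraction yield = 34.7%
yield = throughput * fraction / 100
yield = 139166 * 34.7 / 100 = 48290.602

48290.602 bbl/day


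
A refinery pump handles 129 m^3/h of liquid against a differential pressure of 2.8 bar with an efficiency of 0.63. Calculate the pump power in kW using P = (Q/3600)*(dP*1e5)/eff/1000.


Q = 129 / 3600 = 0.0358333 m^3/s
P = 0.0358333 * (2.8 * 1e5) / 0.63 / 1000 = 15.93

15.93 kW


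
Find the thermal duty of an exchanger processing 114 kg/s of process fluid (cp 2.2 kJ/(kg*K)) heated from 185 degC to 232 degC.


Q = m_dot * cp * delta_T
delta_T = 232 - 185 = 47 K
Q = 114 * 2.2 * 47
= 250.8 * 47
= 11787.6 kW

11787.6 kW


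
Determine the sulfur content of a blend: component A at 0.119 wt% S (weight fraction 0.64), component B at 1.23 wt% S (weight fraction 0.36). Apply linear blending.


Linear sulfur blending: S_blend = x1*S1 + x2*S2
Contribution 1: 0.64 * 0.119 = 0.07616 wt%
Contribution 2: 0.36 * 1.23 = 0.4428 wt%
S_blend = 0.07616 + 0.4428 = 0.51896

0.51896 wt%


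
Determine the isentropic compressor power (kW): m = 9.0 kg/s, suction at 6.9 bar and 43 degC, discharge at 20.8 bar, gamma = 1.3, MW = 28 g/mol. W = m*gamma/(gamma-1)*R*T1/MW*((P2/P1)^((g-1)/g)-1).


Isentropic work: W = m*(gamma/(gamma-1))*(R*T1/MW)*((P2/P1)^((gamma-1)/gamma) - 1)
T1 = 43 + 273.15 = 316.15 K
Pressure ratio = 20.8 / 6.9 = 3.01449
Exponent = (1.3 - 1)/1.3 = 0.230769
(P2/P1)^exp - 1 = 3.01449^0.230769 - 1 = 0.289994
W = 9.0 * 1.3 / 0.3 * 8.314 * 316.15 / 28 * 0.289994 = 1062

1062 kW


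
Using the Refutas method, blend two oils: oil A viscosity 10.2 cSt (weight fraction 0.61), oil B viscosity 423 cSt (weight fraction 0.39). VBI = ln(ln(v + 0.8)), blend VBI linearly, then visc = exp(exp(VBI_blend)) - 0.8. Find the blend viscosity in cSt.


Refutas method: VBN_i = 14.534*ln(ln(visc_i + 0.8)) + 10.975, blended linearly by mass fraction; since VBN is linear in VBI_i = ln(ln(visc_i + 0.8)) and the fractions sum to 1, blend VBI directly: visc = exp(exp(VBI_blend)) - 0.8
VBI_1 = ln(ln(10.2 + 0.8)) = 0.874591
VBI_2 = ln(ln(423 + 0.8)) = 1.79994
VBI_blend = 0.61 * 0.874591 + 0.39 * 1.79994 = 1.23548
visc_blend = exp(exp(1.23548)) - 0.8 = 30.39

30.39 cSt


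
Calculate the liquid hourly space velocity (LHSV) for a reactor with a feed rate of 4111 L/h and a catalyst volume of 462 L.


LHSV = volumetric feed rate / catalyst volume
= 4111 L/h / 462 L
= 8.898 h^-1

8.898 h^-1


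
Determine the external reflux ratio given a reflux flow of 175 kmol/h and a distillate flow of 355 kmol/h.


Reflux ratio definition: R = L / D (liquid returned / distillate withdrawn)
L = 175 kmol/h, D = 355 kmol/h
R = 175 / 355 = 0.4930

0.4930


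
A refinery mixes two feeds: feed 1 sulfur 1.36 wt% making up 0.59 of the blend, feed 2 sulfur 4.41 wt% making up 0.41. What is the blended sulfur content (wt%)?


Linear sulfur blending: S_blend = x1*S1 + x2*S2
Contribution 1: 0.59 * 1.36 = 0.8024 wt%
Contribution 2: 0.41 * 4.41 = 1.8081 wt%
S_blend = 0.8024 + 1.8081 = 2.6105

2.6105 wt%


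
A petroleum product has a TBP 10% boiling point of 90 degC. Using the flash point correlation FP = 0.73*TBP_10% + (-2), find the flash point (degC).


FP = 0.73 * 90 + (-2) = 63.7

63.7 degC


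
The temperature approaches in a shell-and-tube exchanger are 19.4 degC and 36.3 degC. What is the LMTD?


LMTD = (dT1 - dT2) / ln(dT1/dT2)
= (19.4 - 36.3) / ln(19.4 / 36.3) = -16.9 / -0.626545 = 26.97

26.97 degC


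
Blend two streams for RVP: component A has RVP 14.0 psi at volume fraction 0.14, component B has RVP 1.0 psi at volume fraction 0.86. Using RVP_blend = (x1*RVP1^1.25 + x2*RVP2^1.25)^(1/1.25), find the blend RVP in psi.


Chevron index: RVP_blend = (sum xi*RVPi^1.25)^(1/1.25)
RVP^1.25 terms: 0.14 * 14.0^1.25 + 0.86 * 1.0^1.25 = 4.6513
RVP_blend = 4.6513^(1/1.25) = 3.420

3.420 psi


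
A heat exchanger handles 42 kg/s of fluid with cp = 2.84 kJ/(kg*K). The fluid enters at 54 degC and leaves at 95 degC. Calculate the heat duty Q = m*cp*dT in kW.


Q = m_dot * cp * delta_T
delta_T = 95 - 54 = 41 K
Q = 42 * 2.84 * 41
= 119.28 * 41
= 4890.48 kW

4890.48 kW


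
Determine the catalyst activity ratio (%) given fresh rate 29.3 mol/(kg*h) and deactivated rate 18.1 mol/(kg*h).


Activity (%) = (rate_used / rate_fresh) * 100
rate_used = 18.1, rate_fresh = 29.3
= (18.1 / 29.3) * 100
= 0.6177 * 100 = 61.77

61.77 %


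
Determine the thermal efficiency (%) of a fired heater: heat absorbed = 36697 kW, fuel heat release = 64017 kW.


Furnace efficiency = Q_absorbed / Q_fuel * 100
= 36697 / 64017 * 100 = 57.32

57.32 %


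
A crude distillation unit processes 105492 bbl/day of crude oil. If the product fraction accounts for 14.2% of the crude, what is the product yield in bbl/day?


Crude throughput = 105492 bbl/day
Fraction yield = 14.2%
yield = throughput * fraction / 100
yield = 105492 * 14.2 / 100 = 14979.864

14979.864 bbl/day


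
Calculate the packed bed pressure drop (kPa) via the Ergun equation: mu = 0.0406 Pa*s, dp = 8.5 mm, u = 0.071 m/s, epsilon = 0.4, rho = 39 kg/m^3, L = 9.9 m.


dp = 8.5 mm = 0.0085 m
Viscous term = 150*0.0406*0.071*(1-0.4)^2 / (0.0085^2*0.4^3) = 33663.6
Inertial term = 1.75*39*0.071^2*(1-0.4) / (0.0085*0.4^3) = 379.465
dP/L = 33663.6 + 379.465 = 34043.1 Pa/m
dP = 34043.1 * 9.9 / 1000 = 337.0 kPa

337.0 kPa


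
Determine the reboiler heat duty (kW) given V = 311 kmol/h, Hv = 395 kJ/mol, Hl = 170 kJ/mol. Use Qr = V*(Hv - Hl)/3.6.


Qr = 311 * (395 - 170) / 3.6 = 311 * 225 / 3.6 = 19440

19440 kW


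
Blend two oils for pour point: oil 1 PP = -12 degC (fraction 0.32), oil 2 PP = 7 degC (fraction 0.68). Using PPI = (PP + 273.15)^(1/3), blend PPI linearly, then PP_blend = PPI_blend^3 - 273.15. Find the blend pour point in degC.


PPI_1 = (-12 + 273.15)^(1/3) = 6.391901
PPI_2 = (7 + 273.15)^(1/3) = 6.543301
PPI_blend = 0.32 * 6.391901 + 0.68 * 6.543301 = 6.494853
PP_blend = 6.494853^3 - 273.15 = 273.9731 - 273.15 = 0.82

0.82 degC


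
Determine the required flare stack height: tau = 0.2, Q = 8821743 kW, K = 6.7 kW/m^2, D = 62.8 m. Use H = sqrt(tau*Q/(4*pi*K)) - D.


tau*Q/(4*pi*K) = 0.2 * 8821743 / (4 * pi * 6.7) = 20955.6
sqrt(20955.6) = 144.76
H = 144.76 - 62.8 = 81.96

81.96 m
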